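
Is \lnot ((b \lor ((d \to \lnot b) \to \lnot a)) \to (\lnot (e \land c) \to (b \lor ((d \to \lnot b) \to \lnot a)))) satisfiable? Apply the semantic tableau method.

Unsatisfiable

Initial set: {\lnot ((b \lor ((d \to \lnot b) \to \lnot a)) \to (\lnot (e \land c) \to (b \lor ((d \to \lnot b) \to \lnot a))))}.
\lnot ((b \lor ((d \to \lnot b) \to \lnot a)) \to (\lnot (e \land c) \to (b \lor ((d \to \lnot b) \to \lnot a)))): α-rule — add (b \lor ((d \to \lnot b) \to \lnot a)), \lnot (\lnot (e \land c) \to (b \lor ((d \to \lnot b) \to \lnot a))).
\lnot (\lnot (e \land c) \to (b \lor ((d \to \lnot b) \to \lnot a))): α-rule — add \lnot (e \land c), \lnot (b \lor ((d \to \lnot b) \to \lnot a)).
\lnot (b \lor ((d \to \lnot b) \to \lnot a)): α-rule — add \lnot b, \lnot ((d \to \lnot b) \to \lnot a).
\lnot ((d \to \lnot b) \to \lnot a): α-rule — add (d \to \lnot b), \lnot \lnot a.
(b \lor ((d \to \lnot b) \to \lnot a)): β-rule — branch into b  //  ((d \to \lnot b) \to \lnot a).
  branch 1 (add b):
    × closes — contains both b and \lnot b.
  branch 2 (add ((d \to \lnot b) \to \lnot a)):
    \lnot (e \land c): β-rule — branch into \lnot e  //  \lnot c.
      branch 2.1 (add \lnot e):
        (d \to \lnot b): β-rule — branch into \lnot d  //  \lnot b.
          branch 2.1.1 (add \lnot d):
            ((d \to \lnot b) \to \lnot a): β-rule — branch into \lnot (d \to \lnot b)  //  \lnot a.
              branch 2.1.1.1 (add \lnot (d \to \lnot b)):
                \lnot (d \to \lnot b): α-rule — add d, \lnot \lnot b.
                × closes — contains both d and \lnot d.
              branch 2.1.1.2 (add \lnot a):
                × closes — contains both a and \lnot a.
          branch 2.1.2 (add \lnot b):
            ((d \to \lnot b) \to \lnot a): β-rule — branch into \lnot (d \to \lnot b)  //  \lnot a.
              branch 2.1.2.1 (add \lnot (d \to \lnot b)):
                \lnot (d \to \lnot b): α-rule — add d, \lnot \lnot b.
                × closes — contains both b and \lnot b.
              branch 2.1.2.2 (add \lnot a):
                × closes — contains both a and \lnot a.
      branch 2.2 (add \lnot c):
        (d \to \lnot b): β-rule — branch into \lnot d  //  \lnot b.
          branch 2.2.1 (add \lnot d):
            ((d \to \lnot b) \to \lnot a): β-rule — branch into \lnot (d \to \lnot b)  //  \lnot a.
              branch 2.2.1.1 (add \lnot (d \to \lnot b)):
                \lnot (d \to \lnot b): α-rule — add d, \lnot \lnot b.
                × closes — contains both d and \lnot d.
              branch 2.2.1.2 (add \lnot a):
                × closes — contains both a and \lnot a.
          branch 2.2.2 (add \lnot b):
            ((d \to \lnot b) \to \lnot a): β-rule — branch into \lnot (d \to \lnot b)  //  \lnot a.
              branch 2.2.2.1 (add \lnot (d \to \lnot b)):
                \lnot (d \to \lnot b): α-rule — add d, \lnot \lnot b.
                × closes — contains both b and \lnot b.
              branch 2.2.2.2 (add \lnot a):
                × closes — contains both a and \lnot a.
All 9 branches close.
Every branch closed; the formula is unsatisfiable.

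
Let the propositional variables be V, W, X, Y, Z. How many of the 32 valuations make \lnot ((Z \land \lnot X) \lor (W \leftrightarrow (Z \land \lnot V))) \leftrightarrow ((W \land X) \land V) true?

24

Initial set: {(\lnot ((Z \land \lnot X) \lor (W \leftrightarrow (Z \land \lnot V))) \leftrightarrow ((W \land X) \land V))}.
(\lnot ((Z \land \lnot X) \lor (W \leftrightarrow (Z \land \lnot V))) \leftrightarrow ((W \land X) \land V)): β-rule — branch into \lnot ((Z \land \lnot X) \lor (W \leftrightarrow (Z \land \lnot V))), ((W \land X) \land V)  //  \lnot \lnot ((Z \land \lnot X) \lor (W \leftrightarrow (Z \land \lnot V))), \lnot ((W \land X) \land V).
  branch 1 (add \lnot ((Z \land \lnot X) \lor (W \leftrightarrow (Z \land \lnot V))), ((W \land X) \land V)):
    \lnot ((Z \land \lnot X) \lor (W \leftrightarrow (Z \land \lnot V))): α-rule — add \lnot (Z \land \lnot X), \lnot (W \leftrightarrow (Z \land \lnot V)).
    ((W \land X) \land V): α-rule — add (W \land X), V.
    (W \land X): α-rule — add W, X.
    \lnot (Z \land \lnot X): β-rule — branch into \lnot Z  //  \lnot \lnot X.
      branch 1.1 (add \lnot Z):
        \lnot (W \leftrightarrow (Z \land \lnot V)): β-rule — branch into W, \lnot (Z \land \lnot V)  //  \lnot W, (Z \land \lnot V).
          branch 1.1.1 (add W, \lnot (Z \land \lnot V)):
            \lnot (Z \land \lnot V): β-rule — branch into \lnot Z  //  \lnot \lnot V.
              branch 1.1.1.1 (add \lnot Z):
                ○ open, literals {V=T, W=T, X=T, Z=F}.
              branch 1.1.1.2 (add \lnot \lnot V):
                ○ open, literals {V=T, W=T, X=T, Z=F}.
          branch 1.1.2 (add \lnot W, (Z \land \lnot V)):
            × closes — contains both W and \lnot W.
      branch 1.2 (add \lnot \lnot X):
        \lnot (W \leftrightarrow (Z \land \lnot V)): β-rule — branch into W, \lnot (Z \land \lnot V)  //  \lnot W, (Z \land \lnot V).
          branch 1.2.1 (add W, \lnot (Z \land \lnot V)):
            \lnot (Z \land \lnot V): β-rule — branch into \lnot Z  //  \lnot \lnot V.
              branch 1.2.1.1 (add \lnot Z):
                ○ open, literals {V=T, W=T, X=T, Z=F}.
              branch 1.2.1.2 (add \lnot \lnot V):
                ○ open, literals {V=T, W=T, X=T}.
          branch 1.2.2 (add \lnot W, (Z \land \lnot V)):
            × closes — contains both W and \lnot W.
  branch 2 (add \lnot \lnot ((Z \land \lnot X) \lor (W \leftrightarrow (Z \land \lnot V))), \lnot ((W \land X) \land V)):
    \lnot \lnot ((Z \land \lnot X) \lor (W \leftrightarrow (Z \land \lnot V))): β-rule — branch into (Z \land \lnot X)  //  (W \leftrightarrow (Z \land \lnot V)).
      branch 2.1 (add (Z \land \lnot X)):
        (Z \land \lnot X): α-rule — add Z, \lnot X.
        \lnot ((W \land X) \land V): β-rule — branch into \lnot (W \land X)  //  \lnot V.
          branch 2.1.1 (add \lnot (W \land X)):
            \lnot (W \land X): β-rule — branch into \lnot W  //  \lnot X.
              branch 2.1.1.1 (add \lnot W):
                ○ open, literals {W=F, X=F, Z=T}.
              branch 2.1.1.2 (add \lnot X):
                ○ open, literals {X=F, Z=T}.
          branch 2.1.2 (add \lnot V):
            ○ open, literals {V=F, X=F, Z=T}.
      branch 2.2 (add (W \leftrightarrow (Z \land \lnot V))):
        \lnot ((W \land X) \land V): β-rule — branch into \lnot (W \land X)  //  \lnot V.
          branch 2.2.1 (add \lnot (W \land X)):
            (W \leftrightarrow (Z \land \lnot V)): β-rule — branch into W, (Z \land \lnot V)  //  \lnot W, \lnot (Z \land \lnot V).
              branch 2.2.1.1 (add W, (Z \land \lnot V)):
                (Z \land \lnot V): α-rule — add Z, \lnot V.
                \lnot (W \land X): β-rule — branch into \lnot W  //  \lnot X.
                  branch 2.2.1.1.1 (add \lnot W):
                    × closes — contains both W and \lnot W.
                  branch 2.2.1.1.2 (add \lnot X):
                    ○ open, literals {V=F, W=T, X=F, Z=T}.
              branch 2.2.1.2 (add \lnot W, \lnot (Z \land \lnot V)):
                \lnot (W \land X): β-rule — branch into \lnot W  //  \lnot X.
                  branch 2.2.1.2.1 (add \lnot W):
                    \lnot (Z \land \lnot V): β-rule — branch into \lnot Z  //  \lnot \lnot V.
                      branch 2.2.1.2.1.1 (add \lnot Z):
                        ○ open, literals {W=F, Z=F}.
                      branch 2.2.1.2.1.2 (add \lnot \lnot V):
                        ○ open, literals {V=T, W=F}.
                  branch 2.2.1.2.2 (add \lnot X):
                    \lnot (Z \land \lnot V): β-rule — branch into \lnot Z  //  \lnot \lnot V.
                      branch 2.2.1.2.2.1 (add \lnot Z):
                        ○ open, literals {W=F, X=F, Z=F}.
                      branch 2.2.1.2.2.2 (add \lnot \lnot V):
                        ○ open, literals {V=T, W=F, X=F}.
          branch 2.2.2 (add \lnot V):
            (W \leftrightarrow (Z \land \lnot V)): β-rule — branch into W, (Z \land \lnot V)  //  \lnot W, \lnot (Z \land \lnot V).
              branch 2.2.2.1 (add W, (Z \land \lnot V)):
                (Z \land \lnot V): α-rule — add Z, \lnot V.
                ○ open, literals {V=F, W=T, Z=T}.
              branch 2.2.2.2 (add \lnot W, \lnot (Z \land \lnot V)):
                \lnot (Z \land \lnot V): β-rule — branch into \lnot Z  //  \lnot \lnot V.
                  branch 2.2.2.2.1 (add \lnot Z):
                    ○ open, literals {V=F, W=F, Z=F}.
                  branch 2.2.2.2.2 (add \lnot \lnot V):
                    × closes — contains both V and \lnot V.
4 branches closed, 14 open.
Each open branch fixes some atoms; the unmentioned ones are free. Counting distinct full assignments: branch {V=T, W=T, X=T, Z=F} (Y) contributes 2 new; branch {V=T, W=T, X=T, Z=F} (Y) contributes 0 new; branch {V=T, W=T, X=T, Z=F} (Y) contributes 0 new; branch {V=T, W=T, X=T} (Y, Z) contributes 2 new; branch {W=F, X=F, Z=T} (V, Y) contributes 4 new; branch {X=F, Z=T} (V, W, Y) contributes 4 new; branch {V=F, X=F, Z=T} (W, Y) contributes 0 new; branch {V=F, W=T, X=F, Z=T} (Y) contributes 0 new; branch {W=F, Z=F} (V, X, Y) contributes 8 new; branch {V=T, W=F} (X, Y, Z) contributes 2 new; branch {W=F, X=F, Z=F} (V, Y) contributes 0 new; branch {V=T, W=F, X=F} (Y, Z) contributes 0 new; branch {V=F, W=T, Z=T} (X, Y) contributes 2 new; branch {V=F, W=F, Z=F} (X, Y) contributes 0 new. Total: 24.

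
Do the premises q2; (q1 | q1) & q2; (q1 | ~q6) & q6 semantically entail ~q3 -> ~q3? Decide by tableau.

Initial set: {q2; ((q1 | q1) & q2); ((q1 | ~q6) & q6); ~(~q3 -> ~q3)}.
((q1 | q1) & q2): α-rule — add (q1 | q1), q2.
((q1 | ~q6) & q6): α-rule — add (q1 | ~q6), q6.
~(~q3 -> ~q3): α-rule — add ~q3, ~~q3.
× closes — contains both q3 and ~q3.
All 1 branch closes.
Every branch closed, so the premises entail the conclusion.

Yes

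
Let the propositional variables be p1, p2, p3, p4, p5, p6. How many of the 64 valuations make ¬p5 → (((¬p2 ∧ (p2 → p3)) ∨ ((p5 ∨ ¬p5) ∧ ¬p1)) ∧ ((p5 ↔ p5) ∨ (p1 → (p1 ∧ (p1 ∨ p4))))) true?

Initial set: {T (¬p5 → (((¬p2 ∧ (p2 → p3)) ∨ ((p5 ∨ ¬p5) ∧ ¬p1)) ∧ ((p5 ↔ p5) ∨ (p1 → (p1 ∧ (p1 ∨ p4))))))}.
T (¬p5 → (((¬p2 ∧ (p2 → p3)) ∨ ((p5 ∨ ¬p5) ∧ ¬p1)) ∧ ((p5 ↔ p5) ∨ (p1 → (p1 ∧ (p1 ∨ p4)))))): β-rule — branch into F ¬p5  //  T (((¬p2 ∧ (p2 → p3)) ∨ ((p5 ∨ ¬p5) ∧ ¬p1)) ∧ ((p5 ↔ p5) ∨ (p1 → (p1 ∧ (p1 ∨ p4))))).
  branch 1 (add F ¬p5):
    ○ open, literals {p5=T}.
  branch 2 (add T (((¬p2 ∧ (p2 → p3)) ∨ ((p5 ∨ ¬p5) ∧ ¬p1)) ∧ ((p5 ↔ p5) ∨ (p1 → (p1 ∧ (p1 ∨ p4)))))):
    T (((¬p2 ∧ (p2 → p3)) ∨ ((p5 ∨ ¬p5) ∧ ¬p1)) ∧ ((p5 ↔ p5) ∨ (p1 → (p1 ∧ (p1 ∨ p4))))): α-rule — add T ((¬p2 ∧ (p2 → p3)) ∨ ((p5 ∨ ¬p5) ∧ ¬p1)), T ((p5 ↔ p5) ∨ (p1 → (p1 ∧ (p1 ∨ p4)))).
    T ((¬p2 ∧ (p2 → p3)) ∨ ((p5 ∨ ¬p5) ∧ ¬p1)): β-rule — branch into T (¬p2 ∧ (p2 → p3))  //  T ((p5 ∨ ¬p5) ∧ ¬p1).
      branch 2.1 (add T (¬p2 ∧ (p2 → p3))):
        T (¬p2 ∧ (p2 → p3)): α-rule — add T ¬p2, T (p2 → p3).
        T ((p5 ↔ p5) ∨ (p1 → (p1 ∧ (p1 ∨ p4)))): β-rule — branch into T (p5 ↔ p5)  //  T (p1 → (p1 ∧ (p1 ∨ p4))).
          branch 2.1.1 (add T (p5 ↔ p5)):
            T (p2 → p3): β-rule — branch into F p2  //  T p3.
              branch 2.1.1.1 (add F p2):
                T (p5 ↔ p5): β-rule — branch into T p5, T p5  //  F p5, F p5.
                  branch 2.1.1.1.1 (add T p5, T p5):
                    ○ open, literals {p2=F, p5=T}.
                  branch 2.1.1.1.2 (add F p5, F p5):
                    ○ open, literals {p2=F, p5=F}.
              branch 2.1.1.2 (add T p3):
                T (p5 ↔ p5): β-rule — branch into T p5, T p5  //  F p5, F p5.
                  branch 2.1.1.2.1 (add T p5, T p5):
                    ○ open, literals {p2=F, p3=T, p5=T}.
                  branch 2.1.1.2.2 (add F p5, F p5):
                    ○ open, literals {p2=F, p3=T, p5=F}.
          branch 2.1.2 (add T (p1 → (p1 ∧ (p1 ∨ p4)))):
            T (p2 → p3): β-rule — branch into F p2  //  T p3.
              branch 2.1.2.1 (add F p2):
                T (p1 → (p1 ∧ (p1 ∨ p4))): β-rule — branch into F p1  //  T (p1 ∧ (p1 ∨ p4)).
                  branch 2.1.2.1.1 (add F p1):
                    ○ open, literals {p1=F, p2=F}.
                  branch 2.1.2.1.2 (add T (p1 ∧ (p1 ∨ p4))):
                    T (p1 ∧ (p1 ∨ p4)): α-rule — add T p1, T (p1 ∨ p4).
                    T (p1 ∨ p4): β-rule — branch into T p1  //  T p4.
                      branch 2.1.2.1.2.1 (add T p1):
                        ○ open, literals {p1=T, p2=F}.
                      branch 2.1.2.1.2.2 (add T p4):
                        ○ open, literals {p1=T, p2=F, p4=T}.
              branch 2.1.2.2 (add T p3):
                T (p1 → (p1 ∧ (p1 ∨ p4))): β-rule — branch into F p1  //  T (p1 ∧ (p1 ∨ p4)).
                  branch 2.1.2.2.1 (add F p1):
                    ○ open, literals {p1=F, p2=F, p3=T}.
                  branch 2.1.2.2.2 (add T (p1 ∧ (p1 ∨ p4))):
                    T (p1 ∧ (p1 ∨ p4)): α-rule — add T p1, T (p1 ∨ p4).
                    T (p1 ∨ p4): β-rule — branch into T p1  //  T p4.
                      branch 2.1.2.2.2.1 (add T p1):
                        ○ open, literals {p1=T, p2=F, p3=T}.
                      branch 2.1.2.2.2.2 (add T p4):
                        ○ open, literals {p1=T, p2=F, p3=T, p4=T}.
      branch 2.2 (add T ((p5 ∨ ¬p5) ∧ ¬p1)):
        T ((p5 ∨ ¬p5) ∧ ¬p1): α-rule — add T (p5 ∨ ¬p5), T ¬p1.
        T ((p5 ↔ p5) ∨ (p1 → (p1 ∧ (p1 ∨ p4)))): β-rule — branch into T (p5 ↔ p5)  //  T (p1 → (p1 ∧ (p1 ∨ p4))).
          branch 2.2.1 (add T (p5 ↔ p5)):
            T (p5 ∨ ¬p5): β-rule — branch into T p5  //  T ¬p5.
              branch 2.2.1.1 (add T p5):
                T (p5 ↔ p5): β-rule — branch into T p5, T p5  //  F p5, F p5.
                  branch 2.2.1.1.1 (add T p5, T p5):
                    ○ open, literals {p1=F, p5=T}.
                  branch 2.2.1.1.2 (add F p5, F p5):
                    × closes — contains both p5 and ¬p5.
              branch 2.2.1.2 (add T ¬p5):
                T (p5 ↔ p5): β-rule — branch into T p5, T p5  //  F p5, F p5.
                  branch 2.2.1.2.1 (add T p5, T p5):
                    × closes — contains both p5 and ¬p5.
                  branch 2.2.1.2.2 (add F p5, F p5):
                    ○ open, literals {p1=F, p5=F}.
          branch 2.2.2 (add T (p1 → (p1 ∧ (p1 ∨ p4)))):
            T (p5 ∨ ¬p5): β-rule — branch into T p5  //  T ¬p5.
              branch 2.2.2.1 (add T p5):
                T (p1 → (p1 ∧ (p1 ∨ p4))): β-rule — branch into F p1  //  T (p1 ∧ (p1 ∨ p4)).
                  branch 2.2.2.1.1 (add F p1):
                    ○ open, literals {p1=F, p5=T}.
                  branch 2.2.2.1.2 (add T (p1 ∧ (p1 ∨ p4))):
                    T (p1 ∧ (p1 ∨ p4)): α-rule — add T p1, T (p1 ∨ p4).
                    × closes — contains both p1 and ¬p1.
              branch 2.2.2.2 (add T ¬p5):
                T (p1 → (p1 ∧ (p1 ∨ p4))): β-rule — branch into F p1  //  T (p1 ∧ (p1 ∨ p4)).
                  branch 2.2.2.2.1 (add F p1):
                    ○ open, literals {p1=F, p5=F}.
                  branch 2.2.2.2.2 (add T (p1 ∧ (p1 ∨ p4))):
                    T (p1 ∧ (p1 ∨ p4)): α-rule — add T p1, T (p1 ∨ p4).
                    × closes — contains both p1 and ¬p1.
4 branches closed, 15 open.
Each open branch fixes some atoms; the unmentioned ones are free. Counting distinct full assignments: branch {p5=T} (p1, p2, p3, p4, p6) contributes 32 new; branch {p2=F, p5=T} (p1, p3, p4, p6) contributes 0 new; branch {p2=F, p5=F} (p1, p3, p4, p6) contributes 16 new; branch {p2=F, p3=T, p5=T} (p1, p4, p6) contributes 0 new; branch {p2=F, p3=T, p5=F} (p1, p4, p6) contributes 0 new; branch {p1=F, p2=F} (p3, p4, p5, p6) contributes 0 new; branch {p1=T, p2=F} (p3, p4, p5, p6) contributes 0 new; branch {p1=T, p2=F, p4=T} (p3, p5, p6) contributes 0 new; branch {p1=F, p2=F, p3=T} (p4, p5, p6) contributes 0 new; branch {p1=T, p2=F, p3=T} (p4, p5, p6) contributes 0 new; branch {p1=T, p2=F, p3=T, p4=T} (p5, p6) contributes 0 new; branch {p1=F, p5=T} (p2, p3, p4, p6) contributes 0 new; branch {p1=F, p5=F} (p2, p3, p4, p6) contributes 8 new; branch {p1=F, p5=T} (p2, p3, p4, p6) contributes 0 new; branch {p1=F, p5=F} (p2, p3, p4, p6) contributes 0 new. Total: 56.

56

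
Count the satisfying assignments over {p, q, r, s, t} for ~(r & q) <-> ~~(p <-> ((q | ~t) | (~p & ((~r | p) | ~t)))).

14

Initial set: {(~(r & q) <-> ~~(p <-> ((q | ~t) | (~p & ((~r | p) | ~t)))))}.
(~(r & q) <-> ~~(p <-> ((q | ~t) | (~p & ((~r | p) | ~t))))): β-rule — branch into ~(r & q), ~~(p <-> ((q | ~t) | (~p & ((~r | p) | ~t))))  //  ~~(r & q), ~~~(p <-> ((q | ~t) | (~p & ((~r | p) | ~t)))).
  branch 1 (add ~(r & q), ~~(p <-> ((q | ~t) | (~p & ((~r | p) | ~t))))):
    ~~(p <-> ((q | ~t) | (~p & ((~r | p) | ~t)))): drop double negation, giving (p <-> ((q | ~t) | (~p & ((~r | p) | ~t)))).
    ~(r & q): β-rule — branch into ~r  //  ~q.
      branch 1.1 (add ~r):
        (p <-> ((q | ~t) | (~p & ((~r | p) | ~t)))): β-rule — branch into p, ((q | ~t) | (~p & ((~r | p) | ~t)))  //  ~p, ~((q | ~t) | (~p & ((~r | p) | ~t))).
          branch 1.1.1 (add p, ((q | ~t) | (~p & ((~r | p) | ~t)))):
            ((q | ~t) | (~p & ((~r | p) | ~t))): β-rule — branch into (q | ~t)  //  (~p & ((~r | p) | ~t)).
              branch 1.1.1.1 (add (q | ~t)):
                (q | ~t): β-rule — branch into q  //  ~t.
                  branch 1.1.1.1.1 (add q):
                    ○ open, literals {p=T, q=T, r=F}.
                  branch 1.1.1.1.2 (add ~t):
                    ○ open, literals {p=T, r=F, t=F}.
              branch 1.1.1.2 (add (~p & ((~r | p) | ~t))):
                (~p & ((~r | p) | ~t)): α-rule — add ~p, ((~r | p) | ~t).
                × closes — contains both p and ~p.
          branch 1.1.2 (add ~p, ~((q | ~t) | (~p & ((~r | p) | ~t)))):
            ~((q | ~t) | (~p & ((~r | p) | ~t))): α-rule — add ~(q | ~t), ~(~p & ((~r | p) | ~t)).
            ~(q | ~t): α-rule — add ~q, ~~t.
            ~(~p & ((~r | p) | ~t)): β-rule — branch into ~~p  //  ~((~r | p) | ~t).
              branch 1.1.2.1 (add ~~p):
                × closes — contains both p and ~p.
              branch 1.1.2.2 (add ~((~r | p) | ~t)):
                ~((~r | p) | ~t): α-rule — add ~(~r | p), ~~t.
                ~(~r | p): α-rule — add ~~r, ~p.
                × closes — contains both r and ~r.
      branch 1.2 (add ~q):
        (p <-> ((q | ~t) | (~p & ((~r | p) | ~t)))): β-rule — branch into p, ((q | ~t) | (~p & ((~r | p) | ~t)))  //  ~p, ~((q | ~t) | (~p & ((~r | p) | ~t))).
          branch 1.2.1 (add p, ((q | ~t) | (~p & ((~r | p) | ~t)))):
            ((q | ~t) | (~p & ((~r | p) | ~t))): β-rule — branch into (q | ~t)  //  (~p & ((~r | p) | ~t)).
              branch 1.2.1.1 (add (q | ~t)):
                (q | ~t): β-rule — branch into q  //  ~t.
                  branch 1.2.1.1.1 (add q):
                    × closes — contains both q and ~q.
                  branch 1.2.1.1.2 (add ~t):
                    ○ open, literals {p=T, q=F, t=F}.
              branch 1.2.1.2 (add (~p & ((~r | p) | ~t))):
                (~p & ((~r | p) | ~t)): α-rule — add ~p, ((~r | p) | ~t).
                × closes — contains both p and ~p.
          branch 1.2.2 (add ~p, ~((q | ~t) | (~p & ((~r | p) | ~t)))):
            ~((q | ~t) | (~p & ((~r | p) | ~t))): α-rule — add ~(q | ~t), ~(~p & ((~r | p) | ~t)).
            ~(q | ~t): α-rule — add ~q, ~~t.
            ~(~p & ((~r | p) | ~t)): β-rule — branch into ~~p  //  ~((~r | p) | ~t).
              branch 1.2.2.1 (add ~~p):
                × closes — contains both p and ~p.
              branch 1.2.2.2 (add ~((~r | p) | ~t)):
                ~((~r | p) | ~t): α-rule — add ~(~r | p), ~~t.
                ~(~r | p): α-rule — add ~~r, ~p.
                ○ open, literals {p=F, q=F, r=T, t=T}.
  branch 2 (add ~~(r & q), ~~~(p <-> ((q | ~t) | (~p & ((~r | p) | ~t))))):
    ~~(r & q): α-rule — add r, q.
    ~~~(p <-> ((q | ~t) | (~p & ((~r | p) | ~t)))): drop double negation, giving ~(p <-> ((q | ~t) | (~p & ((~r | p) | ~t)))).
    ~(p <-> ((q | ~t) | (~p & ((~r | p) | ~t)))): β-rule — branch into p, ~((q | ~t) | (~p & ((~r | p) | ~t)))  //  ~p, ((q | ~t) | (~p & ((~r | p) | ~t))).
      branch 2.1 (add p, ~((q | ~t) | (~p & ((~r | p) | ~t)))):
        ~((q | ~t) | (~p & ((~r | p) | ~t))): α-rule — add ~(q | ~t), ~(~p & ((~r | p) | ~t)).
        ~(q | ~t): α-rule — add ~q, ~~t.
        × closes — contains both q and ~q.
      branch 2.2 (add ~p, ((q | ~t) | (~p & ((~r | p) | ~t)))):
        ((q | ~t) | (~p & ((~r | p) | ~t))): β-rule — branch into (q | ~t)  //  (~p & ((~r | p) | ~t)).
          branch 2.2.1 (add (q | ~t)):
            (q | ~t): β-rule — branch into q  //  ~t.
              branch 2.2.1.1 (add q):
                ○ open, literals {p=F, q=T, r=T}.
              branch 2.2.1.2 (add ~t):
                ○ open, literals {p=F, q=T, r=T, t=F}.
          branch 2.2.2 (add (~p & ((~r | p) | ~t))):
            (~p & ((~r | p) | ~t)): α-rule — add ~p, ((~r | p) | ~t).
            ((~r | p) | ~t): β-rule — branch into (~r | p)  //  ~t.
              branch 2.2.2.1 (add (~r | p)):
                (~r | p): β-rule — branch into ~r  //  p.
                  branch 2.2.2.1.1 (add ~r):
                    × closes — contains both r and ~r.
                  branch 2.2.2.1.2 (add p):
                    × closes — contains both p and ~p.
              branch 2.2.2.2 (add ~t):
                ○ open, literals {p=F, q=T, r=T, t=F}.
9 branches closed, 7 open.
Each open branch fixes some atoms; the unmentioned ones are free. Counting distinct full assignments: branch {p=T, q=T, r=F} (s, t) contributes 4 new; branch {p=T, r=F, t=F} (q, s) contributes 2 new; branch {p=T, q=F, t=F} (r, s) contributes 2 new; branch {p=F, q=F, r=T, t=T} (s) contributes 2 new; branch {p=F, q=T, r=T} (s, t) contributes 4 new; branch {p=F, q=T, r=T, t=F} (s) contributes 0 new; branch {p=F, q=T, r=T, t=F} (s) contributes 0 new. Total: 14.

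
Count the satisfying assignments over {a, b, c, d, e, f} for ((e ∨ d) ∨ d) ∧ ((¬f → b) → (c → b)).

Initial set: {T (((e ∨ d) ∨ d) ∧ ((¬f → b) → (c → b)))}.
T (((e ∨ d) ∨ d) ∧ ((¬f → b) → (c → b))): α-rule — add T ((e ∨ d) ∨ d), T ((¬f → b) → (c → b)).
T ((e ∨ d) ∨ d): β-rule — branch into T (e ∨ d)  //  T d.
  branch 1 (add T (e ∨ d)):
    T ((¬f → b) → (c → b)): β-rule — branch into F (¬f → b)  //  T (c → b).
      branch 1.1 (add F (¬f → b)):
        F (¬f → b): α-rule — add T ¬f, F b.
        T (e ∨ d): β-rule — branch into T e  //  T d.
          branch 1.1.1 (add T e):
            ○ open, literals {b=false, e=true, f=false}.
          branch 1.1.2 (add T d):
            ○ open, literals {b=false, d=true, f=false}.
      branch 1.2 (add T (c → b)):
        T (e ∨ d): β-rule — branch into T e  //  T d.
          branch 1.2.1 (add T e):
            T (c → b): β-rule — branch into F c  //  T b.
              branch 1.2.1.1 (add F c):
                ○ open, literals {c=false, e=true}.
              branch 1.2.1.2 (add T b):
                ○ open, literals {b=true, e=true}.
          branch 1.2.2 (add T d):
            T (c → b): β-rule — branch into F c  //  T b.
              branch 1.2.2.1 (add F c):
                ○ open, literals {c=false, d=true}.
              branch 1.2.2.2 (add T b):
                ○ open, literals {b=true, d=true}.
  branch 2 (add T d):
    T ((¬f → b) → (c → b)): β-rule — branch into F (¬f → b)  //  T (c → b).
      branch 2.1 (add F (¬f → b)):
        F (¬f → b): α-rule — add T ¬f, F b.
        ○ open, literals {b=false, d=true, f=false}.
      branch 2.2 (add T (c → b)):
        T (c → b): β-rule — branch into F c  //  T b.
          branch 2.2.1 (add F c):
            ○ open, literals {c=false, d=true}.
          branch 2.2.2 (add T b):
            ○ open, literals {b=true, d=true}.
0 branches closed, 9 open.
Each open branch fixes some atoms; the unmentioned ones are free. Counting distinct full assignments: branch {b=false, e=true, f=false} (a, c, d) contributes 8 new; branch {b=false, d=true, f=false} (a, c, e) contributes 4 new; branch {c=false, e=true} (a, b, d, f) contributes 12 new; branch {b=true, e=true} (a, c, d, f) contributes 8 new; branch {c=false, d=true} (a, b, e, f) contributes 6 new; branch {b=true, d=true} (a, c, e, f) contributes 4 new; branch {b=false, d=true, f=false} (a, c, e) contributes 0 new; branch {c=false, d=true} (a, b, e, f) contributes 0 new; branch {b=true, d=true} (a, c, e, f) contributes 0 new. Total: 42.

42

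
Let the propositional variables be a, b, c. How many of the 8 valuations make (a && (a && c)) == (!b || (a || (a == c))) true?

Initial set: {((a && (a && c)) == (!b || (a || (a == c))))}.
((a && (a && c)) == (!b || (a || (a == c)))): β-rule — branch into (a && (a && c)), (!b || (a || (a == c)))  //  !(a && (a && c)), !(!b || (a || (a == c))).
  branch 1 (add (a && (a && c)), (!b || (a || (a == c)))):
    (a && (a && c)): α-rule — add a, (a && c).
    (a && c): α-rule — add a, c.
    (!b || (a || (a == c))): β-rule — branch into !b  //  (a || (a == c)).
      branch 1.1 (add !b):
        ○ open, literals {a=1, b=0, c=1}.
      branch 1.2 (add (a || (a == c))):
        (a || (a == c)): β-rule — branch into a  //  (a == c).
          branch 1.2.1 (add a):
            ○ open, literals {a=1, c=1}.
          branch 1.2.2 (add (a == c)):
            (a == c): β-rule — branch into a, c  //  !a, !c.
              branch 1.2.2.1 (add a, c):
                ○ open, literals {a=1, c=1}.
              branch 1.2.2.2 (add !a, !c):
                × closes — contains both a and !a.
  branch 2 (add !(a && (a && c)), !(!b || (a || (a == c)))):
    !(!b || (a || (a == c))): α-rule — add !!b, !(a || (a == c)).
    !(a || (a == c)): α-rule — add !a, !(a == c).
    !(a && (a && c)): β-rule — branch into !a  //  !(a && c).
      branch 2.1 (add !a):
        !(a == c): β-rule — branch into a, !c  //  !a, c.
          branch 2.1.1 (add a, !c):
            × closes — contains both a and !a.
          branch 2.1.2 (add !a, c):
            ○ open, literals {a=0, b=1, c=1}.
      branch 2.2 (add !(a && c)):
        !(a == c): β-rule — branch into a, !c  //  !a, c.
          branch 2.2.1 (add a, !c):
            × closes — contains both a and !a.
          branch 2.2.2 (add !a, c):
            !(a && c): β-rule — branch into !a  //  !c.
              branch 2.2.2.1 (add !a):
                ○ open, literals {a=0, b=1, c=1}.
              branch 2.2.2.2 (add !c):
                × closes — contains both c and !c.
4 branches closed, 5 open.
Each open branch fixes some atoms; the unmentioned ones are free. Counting distinct full assignments: branch {a=1, b=0, c=1} (none free) contributes 1 new; branch {a=1, c=1} (b) contributes 1 new; branch {a=1, c=1} (b) contributes 0 new; branch {a=0, b=1, c=1} (none free) contributes 1 new; branch {a=0, b=1, c=1} (none free) contributes 0 new. Total: 3.

3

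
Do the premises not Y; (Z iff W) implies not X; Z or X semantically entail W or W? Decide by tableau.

No

Initial set: {not Y; ((Z iff W) implies not X); (Z or X); not (W or W)}.
not (W or W): α-rule — add not W, not W.
((Z iff W) implies not X): β-rule — branch into not (Z iff W)  //  not X.
  branch 1 (add not (Z iff W)):
    (Z or X): β-rule — branch into Z  //  X.
      branch 1.1 (add Z):
        not (Z iff W): β-rule — branch into Z, not W  //  not Z, W.
          branch 1.1.1 (add Z, not W):
            ○ open, literals {W=0, Y=0, Z=1}.
          branch 1.1.2 (add not Z, W):
            × closes — contains both Z and not Z.
      branch 1.2 (add X):
        not (Z iff W): β-rule — branch into Z, not W  //  not Z, W.
          branch 1.2.1 (add Z, not W):
            ○ open, literals {W=0, X=1, Y=0, Z=1}.
          branch 1.2.2 (add not Z, W):
            × closes — contains both W and not W.
  branch 2 (add not X):
    (Z or X): β-rule — branch into Z  //  X.
      branch 2.1 (add Z):
        ○ open, literals {W=0, X=0, Y=0, Z=1}.
      branch 2.2 (add X):
        × closes — contains both X and not X.
3 branches closed, 3 open.
An open branch gives a countermodel: W=0, Y=0, Z=1 (unmentioned atoms arbitrary); the premises hold there but the conclusion fails.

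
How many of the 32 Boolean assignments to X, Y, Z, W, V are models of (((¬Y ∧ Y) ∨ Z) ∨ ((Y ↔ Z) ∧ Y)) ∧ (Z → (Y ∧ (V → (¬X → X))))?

Initial set: {T ((((¬Y ∧ Y) ∨ Z) ∨ ((Y ↔ Z) ∧ Y)) ∧ (Z → (Y ∧ (V → (¬X → X)))))}.
T ((((¬Y ∧ Y) ∨ Z) ∨ ((Y ↔ Z) ∧ Y)) ∧ (Z → (Y ∧ (V → (¬X → X))))): α-rule — add T (((¬Y ∧ Y) ∨ Z) ∨ ((Y ↔ Z) ∧ Y)), T (Z → (Y ∧ (V → (¬X → X)))).
T (((¬Y ∧ Y) ∨ Z) ∨ ((Y ↔ Z) ∧ Y)): β-rule — branch into T ((¬Y ∧ Y) ∨ Z)  //  T ((Y ↔ Z) ∧ Y).
  branch 1 (add T ((¬Y ∧ Y) ∨ Z)):
    T (Z → (Y ∧ (V → (¬X → X)))): β-rule — branch into F Z  //  T (Y ∧ (V → (¬X → X))).
      branch 1.1 (add F Z):
        T ((¬Y ∧ Y) ∨ Z): β-rule — branch into T (¬Y ∧ Y)  //  T Z.
          branch 1.1.1 (add T (¬Y ∧ Y)):
            T (¬Y ∧ Y): α-rule — add T ¬Y, T Y.
            × closes — contains both Y and ¬Y.
          branch 1.1.2 (add T Z):
            × closes — contains both Z and ¬Z.
      branch 1.2 (add T (Y ∧ (V → (¬X → X)))):
        T (Y ∧ (V → (¬X → X))): α-rule — add T Y, T (V → (¬X → X)).
        T ((¬Y ∧ Y) ∨ Z): β-rule — branch into T (¬Y ∧ Y)  //  T Z.
          branch 1.2.1 (add T (¬Y ∧ Y)):
            T (¬Y ∧ Y): α-rule — add T ¬Y, T Y.
            × closes — contains both Y and ¬Y.
          branch 1.2.2 (add T Z):
            T (V → (¬X → X)): β-rule — branch into F V  //  T (¬X → X).
              branch 1.2.2.1 (add F V):
                ○ open, literals {V=F, Y=T, Z=T}.
              branch 1.2.2.2 (add T (¬X → X)):
                T (¬X → X): β-rule — branch into F ¬X  //  T X.
                  branch 1.2.2.2.1 (add F ¬X):
                    ○ open, literals {X=T, Y=T, Z=T}.
                  branch 1.2.2.2.2 (add T X):
                    ○ open, literals {X=T, Y=T, Z=T}.
  branch 2 (add T ((Y ↔ Z) ∧ Y)):
    T ((Y ↔ Z) ∧ Y): α-rule — add T (Y ↔ Z), T Y.
    T (Z → (Y ∧ (V → (¬X → X)))): β-rule — branch into F Z  //  T (Y ∧ (V → (¬X → X))).
      branch 2.1 (add F Z):
        T (Y ↔ Z): β-rule — branch into T Y, T Z  //  F Y, F Z.
          branch 2.1.1 (add T Y, T Z):
            × closes — contains both Z and ¬Z.
          branch 2.1.2 (add F Y, F Z):
            × closes — contains both Y and ¬Y.
      branch 2.2 (add T (Y ∧ (V → (¬X → X)))):
        T (Y ∧ (V → (¬X → X))): α-rule — add T Y, T (V → (¬X → X)).
        T (Y ↔ Z): β-rule — branch into T Y, T Z  //  F Y, F Z.
          branch 2.2.1 (add T Y, T Z):
            T (V → (¬X → X)): β-rule — branch into F V  //  T (¬X → X).
              branch 2.2.1.1 (add F V):
                ○ open, literals {V=F, Y=T, Z=T}.
              branch 2.2.1.2 (add T (¬X → X)):
                T (¬X → X): β-rule — branch into F ¬X  //  T X.
                  branch 2.2.1.2.1 (add F ¬X):
                    ○ open, literals {X=T, Y=T, Z=T}.
                  branch 2.2.1.2.2 (add T X):
                    ○ open, literals {X=T, Y=T, Z=T}.
          branch 2.2.2 (add F Y, F Z):
            × closes — contains both Y and ¬Y.
6 branches closed, 6 open.
Each open branch fixes some atoms; the unmentioned ones are free. Counting distinct full assignments: branch {V=F, Y=T, Z=T} (X, W) contributes 4 new; branch {X=T, Y=T, Z=T} (W, V) contributes 2 new; branch {X=T, Y=T, Z=T} (W, V) contributes 0 new; branch {V=F, Y=T, Z=T} (X, W) contributes 0 new; branch {X=T, Y=T, Z=T} (W, V) contributes 0 new; branch {X=T, Y=T, Z=T} (W, V) contributes 0 new. Total: 6.

6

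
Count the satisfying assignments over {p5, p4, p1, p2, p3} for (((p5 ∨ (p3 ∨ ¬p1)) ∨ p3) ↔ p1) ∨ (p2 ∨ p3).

26

Initial set: {((((p5 ∨ (p3 ∨ ¬p1)) ∨ p3) ↔ p1) ∨ (p2 ∨ p3))}.
((((p5 ∨ (p3 ∨ ¬p1)) ∨ p3) ↔ p1) ∨ (p2 ∨ p3)): β-rule — branch into (((p5 ∨ (p3 ∨ ¬p1)) ∨ p3) ↔ p1)  //  (p2 ∨ p3).
  branch 1 (add (((p5 ∨ (p3 ∨ ¬p1)) ∨ p3) ↔ p1)):
    (((p5 ∨ (p3 ∨ ¬p1)) ∨ p3) ↔ p1): β-rule — branch into ((p5 ∨ (p3 ∨ ¬p1)) ∨ p3), p1  //  ¬((p5 ∨ (p3 ∨ ¬p1)) ∨ p3), ¬p1.
      branch 1.1 (add ((p5 ∨ (p3 ∨ ¬p1)) ∨ p3), p1):
        ((p5 ∨ (p3 ∨ ¬p1)) ∨ p3): β-rule — branch into (p5 ∨ (p3 ∨ ¬p1))  //  p3.
          branch 1.1.1 (add (p5 ∨ (p3 ∨ ¬p1))):
            (p5 ∨ (p3 ∨ ¬p1)): β-rule — branch into p5  //  (p3 ∨ ¬p1).
              branch 1.1.1.1 (add p5):
                ○ open, literals {p1=T, p5=T}.
              branch 1.1.1.2 (add (p3 ∨ ¬p1)):
                (p3 ∨ ¬p1): β-rule — branch into p3  //  ¬p1.
                  branch 1.1.1.2.1 (add p3):
                    ○ open, literals {p1=T, p3=T}.
                  branch 1.1.1.2.2 (add ¬p1):
                    × closes — contains both p1 and ¬p1.
          branch 1.1.2 (add p3):
            ○ open, literals {p1=T, p3=T}.
      branch 1.2 (add ¬((p5 ∨ (p3 ∨ ¬p1)) ∨ p3), ¬p1):
        ¬((p5 ∨ (p3 ∨ ¬p1)) ∨ p3): α-rule — add ¬(p5 ∨ (p3 ∨ ¬p1)), ¬p3.
        ¬(p5 ∨ (p3 ∨ ¬p1)): α-rule — add ¬p5, ¬(p3 ∨ ¬p1).
        ¬(p3 ∨ ¬p1): α-rule — add ¬p3, ¬¬p1.
        × closes — contains both p1 and ¬p1.
  branch 2 (add (p2 ∨ p3)):
    (p2 ∨ p3): β-rule — branch into p2  //  p3.
      branch 2.1 (add p2):
        ○ open, literals {p2=T}.
      branch 2.2 (add p3):
        ○ open, literals {p3=T}.
2 branches closed, 5 open.
Each open branch fixes some atoms; the unmentioned ones are free. Counting distinct full assignments: branch {p1=T, p5=T} (p4, p2, p3) contributes 8 new; branch {p1=T, p3=T} (p5, p4, p2) contributes 4 new; branch {p1=T, p3=T} (p5, p4, p2) contributes 0 new; branch {p2=T} (p5, p4, p1, p3) contributes 10 new; branch {p3=T} (p5, p4, p1, p2) contributes 4 new. Total: 26.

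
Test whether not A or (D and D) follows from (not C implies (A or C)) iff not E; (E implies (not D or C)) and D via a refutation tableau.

Yes

Initial set: {((not C implies (A or C)) iff not E); ((E implies (not D or C)) and D); not (not A or (D and D))}.
((E implies (not D or C)) and D): α-rule — add (E implies (not D or C)), D.
not (not A or (D and D)): α-rule — add not not A, not (D and D).
((not C implies (A or C)) iff not E): β-rule — branch into (not C implies (A or C)), not E  //  not (not C implies (A or C)), not not E.
  branch 1 (add (not C implies (A or C)), not E):
    (E implies (not D or C)): β-rule — branch into not E  //  (not D or C).
      branch 1.1 (add not E):
        not (D and D): β-rule — branch into not D  //  not D.
          branch 1.1.1 (add not D):
            × closes — contains both D and not D.
          branch 1.1.2 (add not D):
            × closes — contains both D and not D.
      branch 1.2 (add (not D or C)):
        not (D and D): β-rule — branch into not D  //  not D.
          branch 1.2.1 (add not D):
            × closes — contains both D and not D.
          branch 1.2.2 (add not D):
            × closes — contains both D and not D.
  branch 2 (add not (not C implies (A or C)), not not E):
    not (not C implies (A or C)): α-rule — add not C, not (A or C).
    not (A or C): α-rule — add not A, not C.
    × closes — contains both A and not A.
All 5 branches close.
Every branch closed, so the premises entail the conclusion.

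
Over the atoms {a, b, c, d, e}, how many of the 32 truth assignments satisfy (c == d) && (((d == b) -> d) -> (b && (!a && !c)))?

Initial set: {((c == d) && (((d == b) -> d) -> (b && (!a && !c))))}.
((c == d) && (((d == b) -> d) -> (b && (!a && !c)))): α-rule — add (c == d), (((d == b) -> d) -> (b && (!a && !c))).
(c == d): β-rule — branch into c, d  //  !c, !d.
  branch 1 (add c, d):
    (((d == b) -> d) -> (b && (!a && !c))): β-rule — branch into !((d == b) -> d)  //  (b && (!a && !c)).
      branch 1.1 (add !((d == b) -> d)):
        !((d == b) -> d): α-rule — add (d == b), !d.
        × closes — contains both d and !d.
      branch 1.2 (add (b && (!a && !c))):
        (b && (!a && !c)): α-rule — add b, (!a && !c).
        (!a && !c): α-rule — add !a, !c.
        × closes — contains both c and !c.
  branch 2 (add !c, !d):
    (((d == b) -> d) -> (b && (!a && !c))): β-rule — branch into !((d == b) -> d)  //  (b && (!a && !c)).
      branch 2.1 (add !((d == b) -> d)):
        !((d == b) -> d): α-rule — add (d == b), !d.
        (d == b): β-rule — branch into d, b  //  !d, !b.
          branch 2.1.1 (add d, b):
            × closes — contains both d and !d.
          branch 2.1.2 (add !d, !b):
            ○ open, literals {b=F, c=F, d=F}.
      branch 2.2 (add (b && (!a && !c))):
        (b && (!a && !c)): α-rule — add b, (!a && !c).
        (!a && !c): α-rule — add !a, !c.
        ○ open, literals {a=F, b=T, c=F, d=F}.
3 branches closed, 2 open.
Each open branch fixes some atoms; the unmentioned ones are free. Counting distinct full assignments: branch {b=F, c=F, d=F} (a, e) contributes 4 new; branch {a=F, b=T, c=F, d=F} (e) contributes 2 new. Total: 6.

6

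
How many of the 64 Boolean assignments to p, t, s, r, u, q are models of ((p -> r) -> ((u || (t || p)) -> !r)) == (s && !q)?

30

Initial set: {(((p -> r) -> ((u || (t || p)) -> !r)) == (s && !q))}.
(((p -> r) -> ((u || (t || p)) -> !r)) == (s && !q)): β-rule — branch into ((p -> r) -> ((u || (t || p)) -> !r)), (s && !q)  //  !((p -> r) -> ((u || (t || p)) -> !r)), !(s && !q).
  branch 1 (add ((p -> r) -> ((u || (t || p)) -> !r)), (s && !q)):
    (s && !q): α-rule — add s, !q.
    ((p -> r) -> ((u || (t || p)) -> !r)): β-rule — branch into !(p -> r)  //  ((u || (t || p)) -> !r).
      branch 1.1 (add !(p -> r)):
        !(p -> r): α-rule — add p, !r.
        ○ open, literals {p=true, q=false, r=false, s=true}.
      branch 1.2 (add ((u || (t || p)) -> !r)):
        ((u || (t || p)) -> !r): β-rule — branch into !(u || (t || p))  //  !r.
          branch 1.2.1 (add !(u || (t || p))):
            !(u || (t || p)): α-rule — add !u, !(t || p).
            !(t || p): α-rule — add !t, !p.
            ○ open, literals {p=false, q=false, s=true, t=false, u=false}.
          branch 1.2.2 (add !r):
            ○ open, literals {q=false, r=false, s=true}.
  branch 2 (add !((p -> r) -> ((u || (t || p)) -> !r)), !(s && !q)):
    !((p -> r) -> ((u || (t || p)) -> !r)): α-rule — add (p -> r), !((u || (t || p)) -> !r).
    !((u || (t || p)) -> !r): α-rule — add (u || (t || p)), !!r.
    !(s && !q): β-rule — branch into !s  //  !!q.
      branch 2.1 (add !s):
        (p -> r): β-rule — branch into !p  //  r.
          branch 2.1.1 (add !p):
            (u || (t || p)): β-rule — branch into u  //  (t || p).
              branch 2.1.1.1 (add u):
                ○ open, literals {p=false, r=true, s=false, u=true}.
              branch 2.1.1.2 (add (t || p)):
                (t || p): β-rule — branch into t  //  p.
                  branch 2.1.1.2.1 (add t):
                    ○ open, literals {p=false, r=true, s=false, t=true}.
                  branch 2.1.1.2.2 (add p):
                    × closes — contains both p and !p.
          branch 2.1.2 (add r):
            (u || (t || p)): β-rule — branch into u  //  (t || p).
              branch 2.1.2.1 (add u):
                ○ open, literals {r=true, s=false, u=true}.
              branch 2.1.2.2 (add (t || p)):
                (t || p): β-rule — branch into t  //  p.
                  branch 2.1.2.2.1 (add t):
                    ○ open, literals {r=true, s=false, t=true}.
                  branch 2.1.2.2.2 (add p):
                    ○ open, literals {p=true, r=true, s=false}.
      branch 2.2 (add !!q):
        (p -> r): β-rule — branch into !p  //  r.
          branch 2.2.1 (add !p):
            (u || (t || p)): β-rule — branch into u  //  (t || p).
              branch 2.2.1.1 (add u):
                ○ open, literals {p=false, q=true, r=true, u=true}.
              branch 2.2.1.2 (add (t || p)):
                (t || p): β-rule — branch into t  //  p.
                  branch 2.2.1.2.1 (add t):
                    ○ open, literals {p=false, q=true, r=true, t=true}.
                  branch 2.2.1.2.2 (add p):
                    × closes — contains both p and !p.
          branch 2.2.2 (add r):
            (u || (t || p)): β-rule — branch into u  //  (t || p).
              branch 2.2.2.1 (add u):
                ○ open, literals {q=true, r=true, u=true}.
              branch 2.2.2.2 (add (t || p)):
                (t || p): β-rule — branch into t  //  p.
                  branch 2.2.2.2.1 (add t):
                    ○ open, literals {q=true, r=true, t=true}.
                  branch 2.2.2.2.2 (add p):
                    ○ open, literals {p=true, q=true, r=true}.
2 branches closed, 13 open.
Each open branch fixes some atoms; the unmentioned ones are free. Counting distinct full assignments: branch {p=true, q=false, r=false, s=true} (t, u) contributes 4 new; branch {p=false, q=false, s=true, t=false, u=false} (r) contributes 2 new; branch {q=false, r=false, s=true} (p, t, u) contributes 3 new; branch {p=false, r=true, s=false, u=true} (t, q) contributes 4 new; branch {p=false, r=true, s=false, t=true} (u, q) contributes 2 new; branch {r=true, s=false, u=true} (p, t, q) contributes 4 new; branch {r=true, s=false, t=true} (p, u, q) contributes 2 new; branch {p=true, r=true, s=false} (t, u, q) contributes 2 new; branch {p=false, q=true, r=true, u=true} (t, s) contributes 2 new; branch {p=false, q=true, r=true, t=true} (s, u) contributes 1 new; branch {q=true, r=true, u=true} (p, t, s) contributes 2 new; branch {q=true, r=true, t=true} (p, s, u) contributes 1 new; branch {p=true, q=true, r=true} (t, s, u) contributes 1 new. Total: 30.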